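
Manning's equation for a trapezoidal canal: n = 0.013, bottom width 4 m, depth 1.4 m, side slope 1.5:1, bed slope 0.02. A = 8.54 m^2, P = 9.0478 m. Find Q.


R = A/P = 8.54/9.0478 = 0.943876
Q = (1/0.013) * 8.54 * 0.943876^(2/3) * 0.02^0.5

89.3935 m^3/s


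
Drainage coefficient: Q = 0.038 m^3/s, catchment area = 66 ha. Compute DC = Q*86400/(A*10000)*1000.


DC = Q * 86400 / (A * 10000) * 1000
DC = 0.038 * 86400 / (66 * 10000) * 1000
DC = 3283200.0000 / 660000

4.9745 mm/day


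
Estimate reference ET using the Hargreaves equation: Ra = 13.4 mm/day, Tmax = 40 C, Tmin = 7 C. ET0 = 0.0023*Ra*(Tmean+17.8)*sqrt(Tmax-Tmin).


Tmean = (Tmax + Tmin)/2 = (40 + 7)/2 = 23.5
ET0 = 0.0023 * 13.4 * (23.5 + 17.8) * sqrt(40 - 7)
ET0 = 0.0023 * 13.4 * 41.3 * 5.744563

7.3121 mm/day


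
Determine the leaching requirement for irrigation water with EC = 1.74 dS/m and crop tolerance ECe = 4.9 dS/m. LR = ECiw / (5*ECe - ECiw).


LR = ECiw / (5*ECe - ECiw)
LR = 1.74 / (5*4.9 - 1.74)
LR = 1.74 / 22.7600

0.0764


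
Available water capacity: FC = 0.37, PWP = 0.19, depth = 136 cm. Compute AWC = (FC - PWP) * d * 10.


AWC = (FC - PWP) * d * 10
AWC = (0.37 - 0.19) * 136 * 10
AWC = 0.1800 * 136 * 10

244.8000 mm


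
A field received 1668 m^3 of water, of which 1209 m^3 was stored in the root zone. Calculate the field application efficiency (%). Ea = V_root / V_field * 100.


Ea = V_root / V_field * 100 = 1209 / 1668 * 100 = 72.4820%

72.4820 %


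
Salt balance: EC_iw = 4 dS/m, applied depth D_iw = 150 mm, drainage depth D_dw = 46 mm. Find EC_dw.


EC_dw = EC_iw * D_iw / D_dw
EC_dw = 4 * 150 / 46
EC_dw = 600 / 46

13.0435 dS/m


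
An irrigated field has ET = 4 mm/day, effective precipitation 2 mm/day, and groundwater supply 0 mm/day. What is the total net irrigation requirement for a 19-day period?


Daily deficit = ET - Pe - GW = 4 - 2 - 0 = 2 mm/day
NIR = 2 * 19 = 38 mm

38.0000 mm


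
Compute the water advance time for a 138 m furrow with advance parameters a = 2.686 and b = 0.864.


t = (L/a)^(1/b)
t = (138/2.686)^(1/0.864)
t = 51.377513^(1/0.864)

95.5128 min


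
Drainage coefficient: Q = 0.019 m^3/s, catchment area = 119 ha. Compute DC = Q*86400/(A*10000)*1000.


DC = Q * 86400 / (A * 10000) * 1000
DC = 0.019 * 86400 / (119 * 10000) * 1000
DC = 1641600.0000 / 1190000

1.3795 mm/day


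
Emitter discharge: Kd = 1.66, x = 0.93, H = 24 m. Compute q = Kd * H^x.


q = Kd * H^x = 1.66 * 24^0.93 = 1.66 * 19.213056

31.8937 L/h


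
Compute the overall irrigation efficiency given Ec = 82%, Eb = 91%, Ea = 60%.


Ec = 0.82, Eb = 0.91, Ea = 0.6
E = 0.82 * 0.91 * 0.6 * 100 = 44.7720%

44.7720 %


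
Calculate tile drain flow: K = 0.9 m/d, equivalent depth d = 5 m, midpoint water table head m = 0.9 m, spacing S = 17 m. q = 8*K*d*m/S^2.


q = 8*K*d*m/S^2
q = 8*0.9*5*0.9/17^2
q = 32.4000 / 289

0.1121 m/d


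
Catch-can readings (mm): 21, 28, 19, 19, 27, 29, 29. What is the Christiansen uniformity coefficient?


mean = 24.571429 mm
MAD = 4.204082 mm
CU = (1 - 4.204082/24.571429)*100

82.8904 %


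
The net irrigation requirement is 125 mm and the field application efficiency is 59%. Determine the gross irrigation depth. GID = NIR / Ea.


Ea = 59% = 0.59
GID = NIR / Ea = 125 / 0.59 = 211.8644 mm

211.8644 mm


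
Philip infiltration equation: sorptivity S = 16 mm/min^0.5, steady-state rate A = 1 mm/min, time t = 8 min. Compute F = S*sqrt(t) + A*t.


F = S*sqrt(t) + A*t
F = 16*sqrt(8) + 1*8
F = 16*2.828427 + 8

53.2548 mm


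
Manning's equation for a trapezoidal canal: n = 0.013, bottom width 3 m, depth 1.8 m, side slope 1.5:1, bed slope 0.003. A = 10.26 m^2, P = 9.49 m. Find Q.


R = A/P = 10.26/9.49 = 1.081138
Q = (1/0.013) * 10.26 * 1.081138^(2/3) * 0.003^0.5

45.5357 m^3/s


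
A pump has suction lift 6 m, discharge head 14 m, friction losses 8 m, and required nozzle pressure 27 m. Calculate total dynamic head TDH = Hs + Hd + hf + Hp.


TDH = Hs + Hd + hf + Hp = 6 + 14 + 8 + 27 = 55

55 m


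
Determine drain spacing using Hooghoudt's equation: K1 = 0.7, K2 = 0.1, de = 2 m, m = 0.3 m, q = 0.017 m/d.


S^2 = 8*K2*de*m/q + 4*K1*m^2/q
S^2 = 8*0.1*2*0.3/0.017 + 4*0.7*0.3^2/0.017
S = sqrt(43.0588)

6.5619 m


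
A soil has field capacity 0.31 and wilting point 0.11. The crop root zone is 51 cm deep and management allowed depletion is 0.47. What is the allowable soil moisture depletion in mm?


SMD = (FC - PWP) * d * MAD * 10
SMD = (0.31 - 0.11) * 51 * 0.47 * 10
SMD = 0.2000 * 51 * 0.47 * 10

47.9400 mm


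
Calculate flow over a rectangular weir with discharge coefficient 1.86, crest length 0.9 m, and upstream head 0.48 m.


Q = C * L * H^(3/2) = 1.86 * 0.9 * 0.48^1.5 = 1.86 * 0.9 * 0.332554

0.5567 m^3/s


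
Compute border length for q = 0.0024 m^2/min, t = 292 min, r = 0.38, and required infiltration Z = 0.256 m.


L = q*t/((1+r)*Z)
L = 0.0024*292/((1+0.38)*0.256)
L = 0.7008/0.35328

1.9837 m


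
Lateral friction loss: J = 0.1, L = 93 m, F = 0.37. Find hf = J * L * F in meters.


hf = J * L * F = 0.1 * 93 * 0.37 = 3.4410 m

3.4410 m


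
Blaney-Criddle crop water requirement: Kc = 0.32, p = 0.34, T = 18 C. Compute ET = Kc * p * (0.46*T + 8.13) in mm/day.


ET = Kc * p * (0.46*T + 8.13)
ET = 0.32 * 0.34 * (0.46*18 + 8.13)
ET = 0.32 * 0.34 * 16.4100

1.7854 mm/day


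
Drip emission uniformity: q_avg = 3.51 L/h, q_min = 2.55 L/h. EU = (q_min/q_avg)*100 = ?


EU = (q_min/q_avg)*100 = (2.55/3.51)*100 = 72.6496%

72.6496 %


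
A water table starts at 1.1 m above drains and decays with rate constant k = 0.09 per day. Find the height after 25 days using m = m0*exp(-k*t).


m = m0 * exp(-k*t)
m = 1.1 * exp(-0.09 * 25)
m = 1.1 * exp(-2.2500)

0.1159 m


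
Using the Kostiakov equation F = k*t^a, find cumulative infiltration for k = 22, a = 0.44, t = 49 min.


F = k * t^a = 22 * 49^0.44
F = 22 * 5.542252

121.9295 mm


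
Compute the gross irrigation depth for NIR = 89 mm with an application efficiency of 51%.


Ea = 51% = 0.51
GID = NIR / Ea = 89 / 0.51 = 174.5098 mm

174.5098 mm


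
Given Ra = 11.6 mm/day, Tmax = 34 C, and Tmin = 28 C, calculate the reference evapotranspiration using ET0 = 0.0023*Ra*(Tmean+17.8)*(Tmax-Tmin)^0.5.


Tmean = (Tmax + Tmin)/2 = (34 + 28)/2 = 31.0
ET0 = 0.0023 * 11.6 * (31.0 + 17.8) * sqrt(34 - 28)
ET0 = 0.0023 * 11.6 * 48.8 * 2.449490

3.1892 mm/day


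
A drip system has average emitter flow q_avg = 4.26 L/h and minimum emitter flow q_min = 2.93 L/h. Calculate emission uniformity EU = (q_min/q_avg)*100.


EU = (q_min/q_avg)*100 = (2.93/4.26)*100 = 68.7793%

68.7793 %


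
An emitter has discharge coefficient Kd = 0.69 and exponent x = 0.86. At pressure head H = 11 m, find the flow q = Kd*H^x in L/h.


q = Kd * H^x = 0.69 * 11^0.86 = 0.69 * 7.863171

5.4256 L/h


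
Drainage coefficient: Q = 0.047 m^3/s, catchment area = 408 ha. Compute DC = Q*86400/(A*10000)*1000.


DC = Q * 86400 / (A * 10000) * 1000
DC = 0.047 * 86400 / (408 * 10000) * 1000
DC = 4060800.0000 / 4080000

0.9953 mm/day


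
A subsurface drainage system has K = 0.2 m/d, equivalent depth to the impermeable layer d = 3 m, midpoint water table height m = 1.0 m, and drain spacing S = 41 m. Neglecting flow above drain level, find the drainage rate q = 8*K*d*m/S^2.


q = 8*K*d*m/S^2
q = 8*0.2*3*1.0/41^2
q = 4.8000 / 1681

0.0029 m/d


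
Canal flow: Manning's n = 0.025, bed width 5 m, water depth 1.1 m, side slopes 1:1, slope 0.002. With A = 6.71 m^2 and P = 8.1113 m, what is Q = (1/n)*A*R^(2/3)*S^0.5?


R = A/P = 6.71/8.1113 = 0.827241
Q = (1/0.025) * 6.71 * 0.827241^(2/3) * 0.002^0.5

10.5776 m^3/s


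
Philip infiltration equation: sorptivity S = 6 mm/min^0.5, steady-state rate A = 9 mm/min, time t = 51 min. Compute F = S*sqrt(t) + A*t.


F = S*sqrt(t) + A*t
F = 6*sqrt(51) + 9*51
F = 6*7.141428 + 459

501.8486 mm


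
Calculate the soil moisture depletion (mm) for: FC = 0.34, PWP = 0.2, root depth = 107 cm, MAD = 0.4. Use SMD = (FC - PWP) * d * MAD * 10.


SMD = (FC - PWP) * d * MAD * 10
SMD = (0.34 - 0.2) * 107 * 0.4 * 10
SMD = 0.1400 * 107 * 0.4 * 10

59.9200 mm


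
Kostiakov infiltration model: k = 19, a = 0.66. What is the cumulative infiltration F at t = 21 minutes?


F = k * t^a = 19 * 21^0.66
F = 19 * 7.458727

141.7158 mm


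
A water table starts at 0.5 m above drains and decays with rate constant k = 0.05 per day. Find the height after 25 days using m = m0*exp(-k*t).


m = m0 * exp(-k*t)
m = 0.5 * exp(-0.05 * 25)
m = 0.5 * exp(-1.2500)

0.1433 m


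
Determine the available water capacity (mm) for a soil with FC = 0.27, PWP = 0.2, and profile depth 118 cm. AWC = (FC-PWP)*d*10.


AWC = (FC - PWP) * d * 10
AWC = (0.27 - 0.2) * 118 * 10
AWC = 0.0700 * 118 * 10

82.6000 mm


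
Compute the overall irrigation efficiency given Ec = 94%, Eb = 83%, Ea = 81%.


Ec = 0.94, Eb = 0.83, Ea = 0.81
E = 0.94 * 0.83 * 0.81 * 100 = 63.1962%

63.1962 %


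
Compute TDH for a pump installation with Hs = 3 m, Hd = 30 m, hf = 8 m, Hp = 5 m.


TDH = Hs + Hd + hf + Hp = 3 + 30 + 8 + 5 = 46

46 m


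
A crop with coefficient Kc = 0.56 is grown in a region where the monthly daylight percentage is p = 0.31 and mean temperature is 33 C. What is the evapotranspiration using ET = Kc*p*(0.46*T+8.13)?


ET = Kc * p * (0.46*T + 8.13)
ET = 0.56 * 0.31 * (0.46*33 + 8.13)
ET = 0.56 * 0.31 * 23.3100

4.0466 mm/day


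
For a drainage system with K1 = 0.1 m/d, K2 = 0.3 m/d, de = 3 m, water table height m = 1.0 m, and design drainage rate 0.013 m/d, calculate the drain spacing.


S^2 = 8*K2*de*m/q + 4*K1*m^2/q
S^2 = 8*0.3*3*1.0/0.013 + 4*0.1*1.0^2/0.013
S = sqrt(584.6154)

24.1788 m


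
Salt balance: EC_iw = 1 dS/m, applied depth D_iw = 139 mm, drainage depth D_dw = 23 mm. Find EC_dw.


EC_dw = EC_iw * D_iw / D_dw
EC_dw = 1 * 139 / 23
EC_dw = 139 / 23

6.0435 dS/m


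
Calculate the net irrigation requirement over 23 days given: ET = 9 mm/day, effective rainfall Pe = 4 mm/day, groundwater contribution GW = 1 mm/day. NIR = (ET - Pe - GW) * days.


Daily deficit = ET - Pe - GW = 9 - 4 - 1 = 4 mm/day
NIR = 4 * 23 = 92 mm

92.0000 mm


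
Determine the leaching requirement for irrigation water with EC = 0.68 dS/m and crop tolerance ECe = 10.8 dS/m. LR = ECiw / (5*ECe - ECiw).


LR = ECiw / (5*ECe - ECiw)
LR = 0.68 / (5*10.8 - 0.68)
LR = 0.68 / 53.3200

0.0128


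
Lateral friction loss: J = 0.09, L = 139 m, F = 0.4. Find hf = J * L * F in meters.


hf = J * L * F = 0.09 * 139 * 0.4 = 5.0040 m

5.0040 m


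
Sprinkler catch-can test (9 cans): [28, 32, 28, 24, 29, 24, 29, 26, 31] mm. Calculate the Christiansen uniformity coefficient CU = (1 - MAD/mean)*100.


mean = 27.888889 mm
MAD = 2.148148 mm
CU = (1 - 2.148148/27.888889)*100

92.2975 %


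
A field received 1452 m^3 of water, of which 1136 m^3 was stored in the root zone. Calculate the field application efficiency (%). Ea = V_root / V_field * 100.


Ea = V_root / V_field * 100 = 1136 / 1452 * 100 = 78.2369%

78.2369 %


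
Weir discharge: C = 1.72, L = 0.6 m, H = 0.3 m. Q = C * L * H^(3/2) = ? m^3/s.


Q = C * L * H^(3/2) = 1.72 * 0.6 * 0.3^1.5 = 1.72 * 0.6 * 0.164317

0.1696 m^3/s


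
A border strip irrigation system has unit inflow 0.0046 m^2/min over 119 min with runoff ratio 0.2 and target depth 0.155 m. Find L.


L = q*t/((1+r)*Z)
L = 0.0046*119/((1+0.2)*0.155)
L = 0.5474/0.186

2.9430 m


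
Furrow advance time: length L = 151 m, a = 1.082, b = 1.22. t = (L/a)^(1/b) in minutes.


t = (L/a)^(1/b)
t = (151/1.082)^(1/1.22)
t = 139.556377^(1/1.22)

57.2785 min


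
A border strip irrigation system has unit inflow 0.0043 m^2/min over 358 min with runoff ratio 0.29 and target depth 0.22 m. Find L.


L = q*t/((1+r)*Z)
L = 0.0043*358/((1+0.29)*0.22)
L = 1.5394/0.2838

5.4242 m


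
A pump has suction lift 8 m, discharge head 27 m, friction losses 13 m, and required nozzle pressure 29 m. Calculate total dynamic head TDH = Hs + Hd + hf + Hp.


TDH = Hs + Hd + hf + Hp = 8 + 27 + 13 + 29 = 77

77 m


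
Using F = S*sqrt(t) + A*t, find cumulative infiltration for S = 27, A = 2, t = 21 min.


F = S*sqrt(t) + A*t
F = 27*sqrt(21) + 2*21
F = 27*4.582576 + 42

165.7296 mm


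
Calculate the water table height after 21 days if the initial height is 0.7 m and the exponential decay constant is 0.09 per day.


m = m0 * exp(-k*t)
m = 0.7 * exp(-0.09 * 21)
m = 0.7 * exp(-1.8900)

0.1058 m


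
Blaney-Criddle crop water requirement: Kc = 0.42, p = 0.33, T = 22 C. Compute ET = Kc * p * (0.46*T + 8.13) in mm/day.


ET = Kc * p * (0.46*T + 8.13)
ET = 0.42 * 0.33 * (0.46*22 + 8.13)
ET = 0.42 * 0.33 * 18.2500

2.5295 mm/day


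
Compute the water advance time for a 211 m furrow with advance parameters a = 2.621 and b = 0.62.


t = (L/a)^(1/b)
t = (211/2.621)^(1/0.62)
t = 80.503625^(1/0.62)

1185.4845 min


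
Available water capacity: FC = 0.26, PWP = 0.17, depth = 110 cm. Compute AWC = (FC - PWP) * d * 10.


AWC = (FC - PWP) * d * 10
AWC = (0.26 - 0.17) * 110 * 10
AWC = 0.0900 * 110 * 10

99.0000 mm


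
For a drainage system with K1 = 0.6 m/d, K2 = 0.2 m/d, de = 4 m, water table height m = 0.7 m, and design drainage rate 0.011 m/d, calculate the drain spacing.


S^2 = 8*K2*de*m/q + 4*K1*m^2/q
S^2 = 8*0.2*4*0.7/0.011 + 4*0.6*0.7^2/0.011
S = sqrt(514.1818)

22.6756 m


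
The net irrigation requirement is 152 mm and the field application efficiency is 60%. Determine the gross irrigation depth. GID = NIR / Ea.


Ea = 60% = 0.6
GID = NIR / Ea = 152 / 0.6 = 253.3333 mm

253.3333 mm


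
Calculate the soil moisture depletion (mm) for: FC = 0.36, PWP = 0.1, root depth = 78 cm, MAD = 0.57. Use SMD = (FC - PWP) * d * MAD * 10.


SMD = (FC - PWP) * d * MAD * 10
SMD = (0.36 - 0.1) * 78 * 0.57 * 10
SMD = 0.2600 * 78 * 0.57 * 10

115.5960 mm


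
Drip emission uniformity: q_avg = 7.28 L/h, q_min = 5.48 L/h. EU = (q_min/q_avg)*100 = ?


EU = (q_min/q_avg)*100 = (5.48/7.28)*100 = 75.2747%

75.2747 %


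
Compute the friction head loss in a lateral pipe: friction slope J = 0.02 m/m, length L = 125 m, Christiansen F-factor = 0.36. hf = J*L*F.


hf = J * L * F = 0.02 * 125 * 0.36 = 0.9000 m

0.9000 m


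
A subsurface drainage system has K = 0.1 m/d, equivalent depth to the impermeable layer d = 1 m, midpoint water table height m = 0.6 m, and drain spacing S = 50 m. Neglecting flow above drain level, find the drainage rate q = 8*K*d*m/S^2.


q = 8*K*d*m/S^2
q = 8*0.1*1*0.6/50^2
q = 0.4800 / 2500

1.9200e-04 m/d


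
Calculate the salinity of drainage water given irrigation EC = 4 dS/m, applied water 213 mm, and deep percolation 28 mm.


EC_dw = EC_iw * D_iw / D_dw
EC_dw = 4 * 213 / 28
EC_dw = 852 / 28

30.4286 dS/m


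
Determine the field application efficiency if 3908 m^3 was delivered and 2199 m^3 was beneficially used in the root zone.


Ea = V_root / V_field * 100 = 2199 / 3908 * 100 = 56.2692%

56.2692 %


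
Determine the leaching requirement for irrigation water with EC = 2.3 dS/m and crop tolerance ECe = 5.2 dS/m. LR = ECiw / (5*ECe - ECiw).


LR = ECiw / (5*ECe - ECiw)
LR = 2.3 / (5*5.2 - 2.3)
LR = 2.3 / 23.7000

0.0970


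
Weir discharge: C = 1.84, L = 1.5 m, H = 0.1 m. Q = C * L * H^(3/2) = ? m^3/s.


Q = C * L * H^(3/2) = 1.84 * 1.5 * 0.1^1.5 = 1.84 * 1.5 * 0.031623

0.0873 m^3/s


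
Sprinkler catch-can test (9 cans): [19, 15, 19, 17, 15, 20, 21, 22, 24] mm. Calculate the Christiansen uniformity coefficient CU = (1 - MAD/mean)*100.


mean = 19.111111 mm
MAD = 2.345679 mm
CU = (1 - 2.345679/19.111111)*100

87.7261 %


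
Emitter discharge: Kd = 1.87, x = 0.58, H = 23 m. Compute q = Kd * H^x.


q = Kd * H^x = 1.87 * 23^0.58 = 1.87 * 6.163142

11.5251 L/h


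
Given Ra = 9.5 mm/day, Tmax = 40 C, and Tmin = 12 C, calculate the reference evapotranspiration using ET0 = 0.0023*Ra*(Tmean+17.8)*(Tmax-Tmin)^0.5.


Tmean = (Tmax + Tmin)/2 = (40 + 12)/2 = 26.0
ET0 = 0.0023 * 9.5 * (26.0 + 17.8) * sqrt(40 - 12)
ET0 = 0.0023 * 9.5 * 43.8 * 5.291503

5.0641 mm/day


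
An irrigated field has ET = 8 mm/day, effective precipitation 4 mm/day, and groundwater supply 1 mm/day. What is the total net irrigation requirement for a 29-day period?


Daily deficit = ET - Pe - GW = 8 - 4 - 1 = 3 mm/day
NIR = 3 * 29 = 87 mm

87.0000 mm


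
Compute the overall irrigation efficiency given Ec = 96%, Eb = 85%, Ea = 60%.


Ec = 0.96, Eb = 0.85, Ea = 0.6
E = 0.96 * 0.85 * 0.6 * 100 = 48.9600%

48.9600 %


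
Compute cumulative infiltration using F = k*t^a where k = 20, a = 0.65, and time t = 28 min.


F = k * t^a = 20 * 28^0.65
F = 20 * 8.722736

174.4547 mm


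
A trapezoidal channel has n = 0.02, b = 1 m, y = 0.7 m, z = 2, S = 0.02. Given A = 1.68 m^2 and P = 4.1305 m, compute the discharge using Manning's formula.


R = A/P = 1.68/4.1305 = 0.406730
Q = (1/0.02) * 1.68 * 0.406730^(2/3) * 0.02^0.5

6.5213 m^3/s


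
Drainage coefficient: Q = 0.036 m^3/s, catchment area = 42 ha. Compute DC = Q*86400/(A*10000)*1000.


DC = Q * 86400 / (A * 10000) * 1000
DC = 0.036 * 86400 / (42 * 10000) * 1000
DC = 3110400.0000 / 420000

7.4057 mm/day


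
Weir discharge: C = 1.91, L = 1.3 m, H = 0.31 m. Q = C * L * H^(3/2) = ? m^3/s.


Q = C * L * H^(3/2) = 1.91 * 1.3 * 0.31^1.5 = 1.91 * 1.3 * 0.172601

0.4286 m^3/s


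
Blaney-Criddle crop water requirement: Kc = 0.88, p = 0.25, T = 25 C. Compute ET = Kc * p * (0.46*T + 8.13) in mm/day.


ET = Kc * p * (0.46*T + 8.13)
ET = 0.88 * 0.25 * (0.46*25 + 8.13)
ET = 0.88 * 0.25 * 19.6300

4.3186 mm/day


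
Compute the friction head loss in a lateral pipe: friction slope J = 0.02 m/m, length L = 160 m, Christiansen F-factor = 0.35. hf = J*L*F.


hf = J * L * F = 0.02 * 160 * 0.35 = 1.1200 m

1.1200 m


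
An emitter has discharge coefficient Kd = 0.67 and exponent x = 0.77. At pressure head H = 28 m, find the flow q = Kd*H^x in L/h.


q = Kd * H^x = 0.67 * 28^0.77 = 0.67 * 13.011030

8.7174 L/h


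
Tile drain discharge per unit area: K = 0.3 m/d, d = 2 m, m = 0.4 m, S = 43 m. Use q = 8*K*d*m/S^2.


q = 8*K*d*m/S^2
q = 8*0.3*2*0.4/43^2
q = 1.9200 / 1849

0.0010 m/d


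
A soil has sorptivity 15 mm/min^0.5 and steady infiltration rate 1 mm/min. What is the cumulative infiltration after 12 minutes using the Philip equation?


F = S*sqrt(t) + A*t
F = 15*sqrt(12) + 1*12
F = 15*3.464102 + 12

63.9615 mm


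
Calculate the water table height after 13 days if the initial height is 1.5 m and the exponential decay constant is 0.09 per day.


m = m0 * exp(-k*t)
m = 1.5 * exp(-0.09 * 13)
m = 1.5 * exp(-1.1700)

0.4656 m


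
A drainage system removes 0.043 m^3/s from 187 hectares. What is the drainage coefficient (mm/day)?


DC = Q * 86400 / (A * 10000) * 1000
DC = 0.043 * 86400 / (187 * 10000) * 1000
DC = 3715200.0000 / 1870000

1.9867 mm/day


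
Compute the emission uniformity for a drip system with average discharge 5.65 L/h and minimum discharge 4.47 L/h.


EU = (q_min/q_avg)*100 = (4.47/5.65)*100 = 79.1150%

79.1150 %


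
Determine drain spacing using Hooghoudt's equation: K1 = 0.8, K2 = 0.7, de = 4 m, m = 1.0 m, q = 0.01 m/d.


S^2 = 8*K2*de*m/q + 4*K1*m^2/q
S^2 = 8*0.7*4*1.0/0.01 + 4*0.8*1.0^2/0.01
S = sqrt(2560.0000)

50.5964 m


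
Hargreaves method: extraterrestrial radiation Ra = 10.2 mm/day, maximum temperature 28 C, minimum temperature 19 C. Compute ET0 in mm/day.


Tmean = (Tmax + Tmin)/2 = (28 + 19)/2 = 23.5
ET0 = 0.0023 * 10.2 * (23.5 + 17.8) * sqrt(28 - 19)
ET0 = 0.0023 * 10.2 * 41.3 * 3.000000

2.9067 mm/day


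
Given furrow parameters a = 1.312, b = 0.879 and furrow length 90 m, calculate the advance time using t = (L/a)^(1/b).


t = (L/a)^(1/b)
t = (90/1.312)^(1/0.879)
t = 68.597561^(1/0.879)

122.7689 min


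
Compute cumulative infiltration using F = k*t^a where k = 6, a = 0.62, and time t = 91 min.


F = k * t^a = 6 * 91^0.62
F = 6 * 16.391008

98.3460 mm


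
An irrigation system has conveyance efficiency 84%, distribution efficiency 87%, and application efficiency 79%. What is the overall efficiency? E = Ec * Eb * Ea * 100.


Ec = 0.84, Eb = 0.87, Ea = 0.79
E = 0.84 * 0.87 * 0.79 * 100 = 57.7332%

57.7332 %


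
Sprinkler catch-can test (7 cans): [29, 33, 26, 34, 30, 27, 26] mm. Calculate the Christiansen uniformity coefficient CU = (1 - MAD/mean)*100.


mean = 29.285714 mm
MAD = 2.612245 mm
CU = (1 - 2.612245/29.285714)*100

91.0801 %


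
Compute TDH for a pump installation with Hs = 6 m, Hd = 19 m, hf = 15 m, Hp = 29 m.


TDH = Hs + Hd + hf + Hp = 6 + 19 + 15 + 29 = 69

69 m


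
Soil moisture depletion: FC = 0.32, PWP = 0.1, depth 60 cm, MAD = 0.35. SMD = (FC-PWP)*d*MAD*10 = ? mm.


SMD = (FC - PWP) * d * MAD * 10
SMD = (0.32 - 0.1) * 60 * 0.35 * 10
SMD = 0.2200 * 60 * 0.35 * 10

46.2000 mm


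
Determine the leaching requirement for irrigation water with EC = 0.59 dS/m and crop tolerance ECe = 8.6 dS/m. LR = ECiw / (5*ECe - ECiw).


LR = ECiw / (5*ECe - ECiw)
LR = 0.59 / (5*8.6 - 0.59)
LR = 0.59 / 42.4100

0.0139


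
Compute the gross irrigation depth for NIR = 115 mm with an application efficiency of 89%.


Ea = 89% = 0.89
GID = NIR / Ea = 115 / 0.89 = 129.2135 mm

129.2135 mm


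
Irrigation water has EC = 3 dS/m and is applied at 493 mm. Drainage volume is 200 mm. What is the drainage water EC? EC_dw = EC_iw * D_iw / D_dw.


EC_dw = EC_iw * D_iw / D_dw
EC_dw = 3 * 493 / 200
EC_dw = 1479 / 200

7.3950 dS/m


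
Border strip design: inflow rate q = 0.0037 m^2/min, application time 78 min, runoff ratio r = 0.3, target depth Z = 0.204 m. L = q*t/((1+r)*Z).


L = q*t/((1+r)*Z)
L = 0.0037*78/((1+0.3)*0.204)
L = 0.2886/0.2652

1.0882 m


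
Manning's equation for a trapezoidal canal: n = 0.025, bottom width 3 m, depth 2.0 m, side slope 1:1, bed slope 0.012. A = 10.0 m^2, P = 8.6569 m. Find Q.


R = A/P = 10.0/8.6569 = 1.155148
Q = (1/0.025) * 10.0 * 1.155148^(2/3) * 0.012^0.5

48.2402 m^3/s


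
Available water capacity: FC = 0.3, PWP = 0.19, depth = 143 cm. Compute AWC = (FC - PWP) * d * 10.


AWC = (FC - PWP) * d * 10
AWC = (0.3 - 0.19) * 143 * 10
AWC = 0.1100 * 143 * 10

157.3000 mm


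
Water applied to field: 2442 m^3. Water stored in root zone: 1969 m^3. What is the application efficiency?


Ea = V_root / V_field * 100 = 1969 / 2442 * 100 = 80.6306%

80.6306 %


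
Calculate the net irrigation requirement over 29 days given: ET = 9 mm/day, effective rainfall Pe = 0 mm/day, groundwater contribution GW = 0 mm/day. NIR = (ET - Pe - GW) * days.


Daily deficit = ET - Pe - GW = 9 - 0 - 0 = 9 mm/day
NIR = 9 * 29 = 261 mm

261.0000 mm


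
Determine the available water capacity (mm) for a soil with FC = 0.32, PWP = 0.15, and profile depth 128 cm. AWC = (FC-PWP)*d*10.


AWC = (FC - PWP) * d * 10
AWC = (0.32 - 0.15) * 128 * 10
AWC = 0.1700 * 128 * 10

217.6000 mm


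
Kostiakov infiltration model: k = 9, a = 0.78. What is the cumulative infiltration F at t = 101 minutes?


F = k * t^a = 9 * 101^0.78
F = 9 * 36.590696

329.3163 mm


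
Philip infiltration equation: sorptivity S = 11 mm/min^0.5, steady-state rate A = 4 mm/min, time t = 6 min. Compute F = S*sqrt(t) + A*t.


F = S*sqrt(t) + A*t
F = 11*sqrt(6) + 4*6
F = 11*2.449490 + 24

50.9444 mm


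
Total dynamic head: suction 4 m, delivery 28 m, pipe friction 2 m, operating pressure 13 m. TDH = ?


TDH = Hs + Hd + hf + Hp = 4 + 28 + 2 + 13 = 47

47 m


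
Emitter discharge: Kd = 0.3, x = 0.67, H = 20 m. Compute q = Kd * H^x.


q = Kd * H^x = 0.3 * 20^0.67 = 0.3 * 7.442007

2.2326 L/h


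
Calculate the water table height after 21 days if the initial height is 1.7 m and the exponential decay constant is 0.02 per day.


m = m0 * exp(-k*t)
m = 1.7 * exp(-0.02 * 21)
m = 1.7 * exp(-0.4200)

1.1170 m


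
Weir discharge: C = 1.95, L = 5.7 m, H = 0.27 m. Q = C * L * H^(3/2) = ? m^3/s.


Q = C * L * H^(3/2) = 1.95 * 5.7 * 0.27^1.5 = 1.95 * 5.7 * 0.140296

1.5594 m^3/s


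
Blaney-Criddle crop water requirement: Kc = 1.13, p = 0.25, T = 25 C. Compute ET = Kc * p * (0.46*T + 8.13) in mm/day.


ET = Kc * p * (0.46*T + 8.13)
ET = 1.13 * 0.25 * (0.46*25 + 8.13)
ET = 1.13 * 0.25 * 19.6300

5.5455 mm/day


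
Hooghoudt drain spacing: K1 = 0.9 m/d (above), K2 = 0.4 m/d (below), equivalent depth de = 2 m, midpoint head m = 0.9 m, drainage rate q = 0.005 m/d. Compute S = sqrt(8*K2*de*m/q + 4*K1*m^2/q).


S^2 = 8*K2*de*m/q + 4*K1*m^2/q
S^2 = 8*0.4*2*0.9/0.005 + 4*0.9*0.9^2/0.005
S = sqrt(1735.2000)

41.6557 m


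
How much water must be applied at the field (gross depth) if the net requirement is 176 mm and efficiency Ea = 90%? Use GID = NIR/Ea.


Ea = 90% = 0.9
GID = NIR / Ea = 176 / 0.9 = 195.5556 mm

195.5556 mm


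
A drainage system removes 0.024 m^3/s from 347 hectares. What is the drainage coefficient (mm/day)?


DC = Q * 86400 / (A * 10000) * 1000
DC = 0.024 * 86400 / (347 * 10000) * 1000
DC = 2073600.0000 / 3470000

0.5976 mm/day


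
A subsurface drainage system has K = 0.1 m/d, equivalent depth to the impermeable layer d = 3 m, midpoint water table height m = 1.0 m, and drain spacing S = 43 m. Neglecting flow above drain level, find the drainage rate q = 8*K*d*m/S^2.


q = 8*K*d*m/S^2
q = 8*0.1*3*1.0/43^2
q = 2.4000 / 1849

0.0013 m/d


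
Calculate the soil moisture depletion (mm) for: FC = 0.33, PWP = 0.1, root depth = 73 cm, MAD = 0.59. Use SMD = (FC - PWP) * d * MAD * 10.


SMD = (FC - PWP) * d * MAD * 10
SMD = (0.33 - 0.1) * 73 * 0.59 * 10
SMD = 0.2300 * 73 * 0.59 * 10

99.0610 mm


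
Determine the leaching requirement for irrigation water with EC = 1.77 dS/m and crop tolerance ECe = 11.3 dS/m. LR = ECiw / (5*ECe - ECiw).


LR = ECiw / (5*ECe - ECiw)
LR = 1.77 / (5*11.3 - 1.77)
LR = 1.77 / 54.7300

0.0323


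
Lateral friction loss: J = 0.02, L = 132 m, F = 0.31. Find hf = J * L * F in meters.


hf = J * L * F = 0.02 * 132 * 0.31 = 0.8184 m

0.8184 m


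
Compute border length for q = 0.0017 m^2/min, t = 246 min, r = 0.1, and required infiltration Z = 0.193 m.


L = q*t/((1+r)*Z)
L = 0.0017*246/((1+0.1)*0.193)
L = 0.4182/0.2123

1.9699 m


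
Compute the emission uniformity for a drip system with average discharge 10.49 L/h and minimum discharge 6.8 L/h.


EU = (q_min/q_avg)*100 = (6.8/10.49)*100 = 64.8236%

64.8236 %


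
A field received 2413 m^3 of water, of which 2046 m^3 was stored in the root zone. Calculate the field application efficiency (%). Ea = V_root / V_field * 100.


Ea = V_root / V_field * 100 = 2046 / 2413 * 100 = 84.7907%

84.7907 %


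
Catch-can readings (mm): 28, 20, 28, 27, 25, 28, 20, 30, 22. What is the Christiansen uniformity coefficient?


mean = 25.333333 mm
MAD = 3.185185 mm
CU = (1 - 3.185185/25.333333)*100

87.4269 %


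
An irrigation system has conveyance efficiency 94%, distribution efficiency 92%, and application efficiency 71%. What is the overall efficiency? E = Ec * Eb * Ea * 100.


Ec = 0.94, Eb = 0.92, Ea = 0.71
E = 0.94 * 0.92 * 0.71 * 100 = 61.4008%

61.4008 %


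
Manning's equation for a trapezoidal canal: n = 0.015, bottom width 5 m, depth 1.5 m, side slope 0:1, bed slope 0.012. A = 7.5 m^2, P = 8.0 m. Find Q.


R = A/P = 7.5/8.0 = 0.937500
Q = (1/0.015) * 7.5 * 0.937500^(2/3) * 0.012^0.5

52.4656 m^3/s


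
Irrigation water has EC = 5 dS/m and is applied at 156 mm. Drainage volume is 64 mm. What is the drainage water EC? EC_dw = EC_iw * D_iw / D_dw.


EC_dw = EC_iw * D_iw / D_dw
EC_dw = 5 * 156 / 64
EC_dw = 780 / 64

12.1875 dS/m


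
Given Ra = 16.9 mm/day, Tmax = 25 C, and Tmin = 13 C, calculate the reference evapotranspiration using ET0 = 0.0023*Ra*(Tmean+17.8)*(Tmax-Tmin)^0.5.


Tmean = (Tmax + Tmin)/2 = (25 + 13)/2 = 19.0
ET0 = 0.0023 * 16.9 * (19.0 + 17.8) * sqrt(25 - 13)
ET0 = 0.0023 * 16.9 * 36.8 * 3.464102

4.9551 mm/day


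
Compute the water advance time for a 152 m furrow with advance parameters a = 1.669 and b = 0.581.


t = (L/a)^(1/b)
t = (152/1.669)^(1/0.581)
t = 91.072499^(1/0.581)

2357.4329 min


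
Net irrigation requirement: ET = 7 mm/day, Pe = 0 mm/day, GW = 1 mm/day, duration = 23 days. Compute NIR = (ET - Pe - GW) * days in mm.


Daily deficit = ET - Pe - GW = 7 - 0 - 1 = 6 mm/day
NIR = 6 * 23 = 138 mm

138.0000 mm


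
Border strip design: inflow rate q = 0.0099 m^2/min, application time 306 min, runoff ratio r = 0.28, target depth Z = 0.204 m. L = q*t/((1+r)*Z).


L = q*t/((1+r)*Z)
L = 0.0099*306/((1+0.28)*0.204)
L = 3.0294/0.26112

11.6016 m


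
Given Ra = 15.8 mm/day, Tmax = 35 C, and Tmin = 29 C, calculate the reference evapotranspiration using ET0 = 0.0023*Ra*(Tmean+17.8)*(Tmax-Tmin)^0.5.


Tmean = (Tmax + Tmin)/2 = (35 + 29)/2 = 32.0
ET0 = 0.0023 * 15.8 * (32.0 + 17.8) * sqrt(35 - 29)
ET0 = 0.0023 * 15.8 * 49.8 * 2.449490

4.4329 mm/day


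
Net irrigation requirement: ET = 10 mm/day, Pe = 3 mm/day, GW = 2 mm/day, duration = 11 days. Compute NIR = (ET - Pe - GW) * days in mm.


Daily deficit = ET - Pe - GW = 10 - 3 - 2 = 5 mm/day
NIR = 5 * 11 = 55 mm

55.0000 mm


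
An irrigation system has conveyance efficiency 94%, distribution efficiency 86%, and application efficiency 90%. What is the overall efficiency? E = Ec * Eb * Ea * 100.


Ec = 0.94, Eb = 0.86, Ea = 0.9
E = 0.94 * 0.86 * 0.9 * 100 = 72.7560%

72.7560 %


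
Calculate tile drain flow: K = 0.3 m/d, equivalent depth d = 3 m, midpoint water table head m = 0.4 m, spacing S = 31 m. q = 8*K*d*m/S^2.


q = 8*K*d*m/S^2
q = 8*0.3*3*0.4/31^2
q = 2.8800 / 961

0.0030 m/d


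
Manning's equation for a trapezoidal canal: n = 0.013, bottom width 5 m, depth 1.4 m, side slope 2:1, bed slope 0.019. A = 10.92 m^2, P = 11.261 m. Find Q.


R = A/P = 10.92/11.261 = 0.969718
Q = (1/0.013) * 10.92 * 0.969718^(2/3) * 0.019^0.5

113.4366 m^3/s


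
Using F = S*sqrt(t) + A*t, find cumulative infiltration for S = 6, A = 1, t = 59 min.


F = S*sqrt(t) + A*t
F = 6*sqrt(59) + 1*59
F = 6*7.681146 + 59

105.0869 mm


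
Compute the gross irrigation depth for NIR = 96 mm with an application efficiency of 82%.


Ea = 82% = 0.82
GID = NIR / Ea = 96 / 0.82 = 117.0732 mm

117.0732 mm


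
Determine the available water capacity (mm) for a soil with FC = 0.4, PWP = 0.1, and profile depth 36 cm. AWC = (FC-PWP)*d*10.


AWC = (FC - PWP) * d * 10
AWC = (0.4 - 0.1) * 36 * 10
AWC = 0.3000 * 36 * 10

108.0000 mm


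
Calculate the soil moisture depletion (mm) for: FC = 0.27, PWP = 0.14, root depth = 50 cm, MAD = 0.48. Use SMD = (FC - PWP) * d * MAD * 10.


SMD = (FC - PWP) * d * MAD * 10
SMD = (0.27 - 0.14) * 50 * 0.48 * 10
SMD = 0.1300 * 50 * 0.48 * 10

31.2000 mm


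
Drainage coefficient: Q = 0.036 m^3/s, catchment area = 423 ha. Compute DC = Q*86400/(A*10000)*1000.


DC = Q * 86400 / (A * 10000) * 1000
DC = 0.036 * 86400 / (423 * 10000) * 1000
DC = 3110400.0000 / 4230000

0.7353 mm/day


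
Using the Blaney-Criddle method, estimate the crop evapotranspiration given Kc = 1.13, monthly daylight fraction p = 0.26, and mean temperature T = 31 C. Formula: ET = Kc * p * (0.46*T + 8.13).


ET = Kc * p * (0.46*T + 8.13)
ET = 1.13 * 0.26 * (0.46*31 + 8.13)
ET = 1.13 * 0.26 * 22.3900

6.5782 mm/day


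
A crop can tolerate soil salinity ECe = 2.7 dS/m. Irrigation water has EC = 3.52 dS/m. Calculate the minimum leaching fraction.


LR = ECiw / (5*ECe - ECiw)
LR = 3.52 / (5*2.7 - 3.52)
LR = 3.52 / 9.9800

0.3527


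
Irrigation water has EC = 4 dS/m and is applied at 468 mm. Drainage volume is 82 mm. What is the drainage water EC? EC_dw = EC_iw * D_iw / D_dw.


EC_dw = EC_iw * D_iw / D_dw
EC_dw = 4 * 468 / 82
EC_dw = 1872 / 82

22.8293 dS/m


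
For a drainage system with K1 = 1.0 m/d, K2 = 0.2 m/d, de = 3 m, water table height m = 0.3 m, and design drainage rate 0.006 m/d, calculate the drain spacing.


S^2 = 8*K2*de*m/q + 4*K1*m^2/q
S^2 = 8*0.2*3*0.3/0.006 + 4*1.0*0.3^2/0.006
S = sqrt(300.0000)

17.3205 m


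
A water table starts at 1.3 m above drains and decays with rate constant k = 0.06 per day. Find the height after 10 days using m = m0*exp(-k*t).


m = m0 * exp(-k*t)
m = 1.3 * exp(-0.06 * 10)
m = 1.3 * exp(-0.6000)

0.7135 m


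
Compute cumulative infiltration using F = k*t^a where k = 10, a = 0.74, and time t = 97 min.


F = k * t^a = 10 * 97^0.74
F = 10 * 29.526440

295.2644 mm


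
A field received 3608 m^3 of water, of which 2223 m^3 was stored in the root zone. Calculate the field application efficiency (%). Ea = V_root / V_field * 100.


Ea = V_root / V_field * 100 = 2223 / 3608 * 100 = 61.6131%

61.6131 %


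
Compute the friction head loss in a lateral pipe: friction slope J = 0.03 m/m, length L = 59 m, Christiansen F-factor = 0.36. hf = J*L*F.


hf = J * L * F = 0.03 * 59 * 0.36 = 0.6372 m

0.6372 m


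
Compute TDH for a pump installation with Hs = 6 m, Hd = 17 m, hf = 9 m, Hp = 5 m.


TDH = Hs + Hd + hf + Hp = 6 + 17 + 9 + 5 = 37

37 m


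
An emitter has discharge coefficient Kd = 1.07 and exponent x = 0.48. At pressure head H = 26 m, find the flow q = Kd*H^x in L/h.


q = Kd * H^x = 1.07 * 26^0.48 = 1.07 * 4.777352

5.1118 L/h


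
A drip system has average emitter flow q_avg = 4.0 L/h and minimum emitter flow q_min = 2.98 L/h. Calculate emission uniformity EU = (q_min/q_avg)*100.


EU = (q_min/q_avg)*100 = (2.98/4.0)*100 = 74.5000%

74.5000 %


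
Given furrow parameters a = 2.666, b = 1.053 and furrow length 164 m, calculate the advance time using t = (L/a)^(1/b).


t = (L/a)^(1/b)
t = (164/2.666)^(1/1.053)
t = 61.515379^(1/1.053)

49.9965 min


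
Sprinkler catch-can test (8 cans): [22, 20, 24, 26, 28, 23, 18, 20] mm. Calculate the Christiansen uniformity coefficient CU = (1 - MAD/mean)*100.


mean = 22.625000 mm
MAD = 2.625000 mm
CU = (1 - 2.625000/22.625000)*100

88.3978 %


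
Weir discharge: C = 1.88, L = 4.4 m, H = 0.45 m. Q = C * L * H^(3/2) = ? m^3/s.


Q = C * L * H^(3/2) = 1.88 * 4.4 * 0.45^1.5 = 1.88 * 4.4 * 0.301869

2.4971 m^3/s


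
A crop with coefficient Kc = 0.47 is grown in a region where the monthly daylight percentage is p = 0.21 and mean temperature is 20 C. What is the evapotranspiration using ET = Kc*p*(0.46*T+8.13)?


ET = Kc * p * (0.46*T + 8.13)
ET = 0.47 * 0.21 * (0.46*20 + 8.13)
ET = 0.47 * 0.21 * 17.3300

1.7105 mm/day


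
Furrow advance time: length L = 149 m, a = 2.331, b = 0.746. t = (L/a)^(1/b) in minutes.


t = (L/a)^(1/b)
t = (149/2.331)^(1/0.746)
t = 63.921064^(1/0.746)

263.2900 min


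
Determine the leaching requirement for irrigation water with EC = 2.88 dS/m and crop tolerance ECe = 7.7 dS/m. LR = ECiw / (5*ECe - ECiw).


LR = ECiw / (5*ECe - ECiw)
LR = 2.88 / (5*7.7 - 2.88)
LR = 2.88 / 35.6200

0.0809


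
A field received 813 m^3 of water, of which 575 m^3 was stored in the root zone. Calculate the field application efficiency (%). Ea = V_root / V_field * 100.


Ea = V_root / V_field * 100 = 575 / 813 * 100 = 70.7257%

70.7257 %


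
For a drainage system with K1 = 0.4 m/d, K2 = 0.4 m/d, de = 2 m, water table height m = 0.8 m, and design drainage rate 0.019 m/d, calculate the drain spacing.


S^2 = 8*K2*de*m/q + 4*K1*m^2/q
S^2 = 8*0.4*2*0.8/0.019 + 4*0.4*0.8^2/0.019
S = sqrt(323.3684)

17.9824 m


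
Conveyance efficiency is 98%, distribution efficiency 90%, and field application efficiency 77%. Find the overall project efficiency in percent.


Ec = 0.98, Eb = 0.9, Ea = 0.77
E = 0.98 * 0.9 * 0.77 * 100 = 67.9140%

67.9140 %


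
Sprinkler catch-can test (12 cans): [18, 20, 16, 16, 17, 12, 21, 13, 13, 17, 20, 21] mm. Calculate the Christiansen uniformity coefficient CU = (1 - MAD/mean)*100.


mean = 17.000000 mm
MAD = 2.500000 mm
CU = (1 - 2.500000/17.000000)*100

85.2941 %


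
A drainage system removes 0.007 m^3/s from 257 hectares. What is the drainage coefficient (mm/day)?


DC = Q * 86400 / (A * 10000) * 1000
DC = 0.007 * 86400 / (257 * 10000) * 1000
DC = 604800.0000 / 2570000

0.2353 mm/day


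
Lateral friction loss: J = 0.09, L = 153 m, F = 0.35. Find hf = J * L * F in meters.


hf = J * L * F = 0.09 * 153 * 0.35 = 4.8195 m

4.8195 m


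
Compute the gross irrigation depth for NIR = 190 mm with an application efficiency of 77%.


Ea = 77% = 0.77
GID = NIR / Ea = 190 / 0.77 = 246.7532 mm

246.7532 mm


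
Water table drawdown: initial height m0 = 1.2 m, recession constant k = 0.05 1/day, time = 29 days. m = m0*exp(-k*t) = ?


m = m0 * exp(-k*t)
m = 1.2 * exp(-0.05 * 29)
m = 1.2 * exp(-1.4500)

0.2815 m


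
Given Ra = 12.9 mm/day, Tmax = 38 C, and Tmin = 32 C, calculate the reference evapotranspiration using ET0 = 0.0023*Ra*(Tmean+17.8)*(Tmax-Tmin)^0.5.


Tmean = (Tmax + Tmin)/2 = (38 + 32)/2 = 35.0
ET0 = 0.0023 * 12.9 * (35.0 + 17.8) * sqrt(38 - 32)
ET0 = 0.0023 * 12.9 * 52.8 * 2.449490

3.8373 mm/day


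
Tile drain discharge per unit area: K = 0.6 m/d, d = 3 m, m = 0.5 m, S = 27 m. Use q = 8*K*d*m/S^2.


q = 8*K*d*m/S^2
q = 8*0.6*3*0.5/27^2
q = 7.2000 / 729

0.0099 m/d


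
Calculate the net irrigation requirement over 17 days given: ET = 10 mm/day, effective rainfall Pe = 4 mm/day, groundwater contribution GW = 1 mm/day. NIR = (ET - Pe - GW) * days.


Daily deficit = ET - Pe - GW = 10 - 4 - 1 = 5 mm/day
NIR = 5 * 17 = 85 mm

85.0000 mm


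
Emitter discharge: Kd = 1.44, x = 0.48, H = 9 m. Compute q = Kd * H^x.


q = Kd * H^x = 1.44 * 9^0.48 = 1.44 * 2.871021

4.1343 L/h


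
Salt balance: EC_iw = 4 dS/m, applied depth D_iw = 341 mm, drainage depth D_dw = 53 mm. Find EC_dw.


EC_dw = EC_iw * D_iw / D_dw
EC_dw = 4 * 341 / 53
EC_dw = 1364 / 53

25.7358 dS/m


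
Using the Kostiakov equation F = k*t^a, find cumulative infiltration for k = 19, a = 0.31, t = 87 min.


F = k * t^a = 19 * 87^0.31
F = 19 * 3.992556

75.8586 mm


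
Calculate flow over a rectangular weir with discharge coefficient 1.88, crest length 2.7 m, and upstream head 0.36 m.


Q = C * L * H^(3/2) = 1.88 * 2.7 * 0.36^1.5 = 1.88 * 2.7 * 0.216000

1.0964 m^3/s


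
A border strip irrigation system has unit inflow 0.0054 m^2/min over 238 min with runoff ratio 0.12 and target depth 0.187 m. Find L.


L = q*t/((1+r)*Z)
L = 0.0054*238/((1+0.12)*0.187)
L = 1.2852/0.20944

6.1364 m


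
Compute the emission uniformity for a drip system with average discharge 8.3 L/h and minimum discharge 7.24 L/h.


EU = (q_min/q_avg)*100 = (7.24/8.3)*100 = 87.2289%

87.2289 %


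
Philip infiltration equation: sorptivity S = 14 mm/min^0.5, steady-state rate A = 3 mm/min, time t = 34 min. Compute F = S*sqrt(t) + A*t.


F = S*sqrt(t) + A*t
F = 14*sqrt(34) + 3*34
F = 14*5.830952 + 102

183.6333 mm


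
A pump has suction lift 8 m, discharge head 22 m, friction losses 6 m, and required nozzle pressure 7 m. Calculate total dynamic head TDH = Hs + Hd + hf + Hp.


TDH = Hs + Hd + hf + Hp = 8 + 22 + 6 + 7 = 43

43 m


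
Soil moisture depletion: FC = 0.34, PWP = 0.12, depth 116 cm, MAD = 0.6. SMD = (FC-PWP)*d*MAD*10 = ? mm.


SMD = (FC - PWP) * d * MAD * 10
SMD = (0.34 - 0.12) * 116 * 0.6 * 10
SMD = 0.2200 * 116 * 0.6 * 10

153.1200 mm


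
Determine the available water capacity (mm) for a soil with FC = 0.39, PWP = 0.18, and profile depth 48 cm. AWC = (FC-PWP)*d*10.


AWC = (FC - PWP) * d * 10
AWC = (0.39 - 0.18) * 48 * 10
AWC = 0.2100 * 48 * 10

100.8000 mm


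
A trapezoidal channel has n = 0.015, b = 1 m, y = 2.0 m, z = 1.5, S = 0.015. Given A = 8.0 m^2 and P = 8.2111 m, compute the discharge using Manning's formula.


R = A/P = 8.0/8.2111 = 0.974291
Q = (1/0.015) * 8.0 * 0.974291^(2/3) * 0.015^0.5

64.1953 m^3/s
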